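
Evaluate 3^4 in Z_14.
4 = 4 (binary 100). Repeated squaring mod 14: 3^1 ≡ 3; 3^2 ≡ 3² = 9 ≡ 9; 3^4 ≡ 9² = 81 ≡ 11. So 3^4 ≡ 11 (mod 14).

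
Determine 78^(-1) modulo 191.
78^(-1) ≡ 120 (mod 191). Verification: 78 × 120 = 9360 ≡ 1 (mod 191)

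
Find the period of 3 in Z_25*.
Powers of 3 mod 25: 3^1≡3, 3^2≡9, 3^3≡2, 3^4≡6, 3^5≡18, 3^6≡4, 3^7≡12, 3^8≡11, 3^9≡8, 3^10≡24, 3^11≡22, 3^12≡16, 3^13≡23, 3^14≡19, 3^15≡7, 3^16≡21, 3^17≡13, 3^18≡14, 3^19≡17, 3^20≡1. Order = 20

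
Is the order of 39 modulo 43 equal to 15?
No, the actual order is 14, not 15.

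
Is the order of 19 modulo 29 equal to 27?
No, the actual order is 28, not 27.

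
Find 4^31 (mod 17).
Using Fermat: 4^{16} ≡ 1 (mod 17). 31 ≡ 15 (mod 16). So 4^{31} ≡ 4^{15} ≡ 13 (mod 17)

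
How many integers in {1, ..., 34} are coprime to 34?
16

Prime factorization: 34 = 2 × 17
Using the formula φ(n) = n × Π(1 - 1/p) for each prime factor p:
φ(34) = 34 × (1 - 1/2) × (1 - 1/17)
φ(34) = 16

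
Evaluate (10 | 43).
(10/43) = 10^{21} mod 43 = 1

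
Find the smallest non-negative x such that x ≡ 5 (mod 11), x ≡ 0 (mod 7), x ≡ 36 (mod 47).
3514

Using the Chinese Remainder Theorem:
M = product of moduli = 3619
For equation 1: M_1 = 329, 329 ≡ 10 (mod 11), inverse of 329 mod 11 is 10 (check: 10 × 10 = 100 ≡ 1 (mod 11))
For equation 2: M_2 = 517, 517 ≡ 6 (mod 7), inverse of 517 mod 7 is 6 (check: 6 × 6 = 36 ≡ 1 (mod 7))
For equation 3: M_3 = 77, 77 ≡ 30 (mod 47), inverse of 77 mod 47 is 11 (check: 30 × 11 = 330 ≡ 1 (mod 47))
Combine: x ≡ Σ r_i×M_i×(M_i⁻¹ mod m_i) = 5×329×10 + 0×517×6 + 36×77×11 = 16450 + 0 + 30492 = 46942
46942 mod 3619 = 3514
x ≡ 3514 (mod 3619)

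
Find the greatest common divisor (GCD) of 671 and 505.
1

Using the Euclidean algorithm:
671 = 1 × 505 + 166
505 = 3 × 166 + 7
166 = 23 × 7 + 5
7 = 1 × 5 + 2
5 = 2 × 2 + 1
2 = 2 × 1 + 0

GCD(671, 505) = 1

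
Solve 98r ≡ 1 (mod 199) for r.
98^(-1) ≡ 132 (mod 199). Verification: 98 × 132 = 12936 ≡ 1 (mod 199)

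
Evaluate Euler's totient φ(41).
40

Prime factorization: 41 = 41
Using the formula φ(n) = n × Π(1 - 1/p) for each prime factor p:
φ(41) = 41 × (1 - 1/41)
φ(41) = 40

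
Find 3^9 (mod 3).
3 ≡ 0 (mod 3). 9 = 8 + 1 (binary 1001). Repeated squaring mod 3: 0^1 ≡ 0; 0^2 ≡ 0² = 0 ≡ 0; 0^4 ≡ 0² = 0 ≡ 0; 0^8 ≡ 0² = 0 ≡ 0. Multiply: 3^9 ≡ 0^8 × 0^1 ≡ 0 × 0 (mod 3): 0 × 0 = 0 ≡ 0. So 3^9 ≡ 0 (mod 3).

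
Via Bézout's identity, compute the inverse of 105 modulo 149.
Extended GCD: 105(44) + 149(-31) = 1. So 105^(-1) ≡ 44 ≡ 44 (mod 149). Verify: 105 × 44 = 4620 ≡ 1 (mod 149)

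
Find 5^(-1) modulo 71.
57

Using Extended Euclidean Algorithm:
gcd(5, 71) = 1
Bezout coefficients: 5 × -14 + 71 × 1 = 1
So 5 × -14 ≡ 1 (mod 71)
The inverse is -14 mod 71 = 57
Verification: 5 × 57 = 285 = 4 × 71 + 1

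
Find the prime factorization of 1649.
17 × 97

Divide by primes starting from smallest:
1649 ÷ 17 = 97
97 ÷ 97 = 1

1649 = 17 × 97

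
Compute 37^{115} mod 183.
172

Using successive squaring:
Binary expansion of 115: 1110011
Powers of 37 mod 183 (each is the square of the previous):
  37^1 ≡ 37 (mod 183)
  37^2 ≡ 37² = 1369 ≡ 88 (mod 183)
  37^4 ≡ 88² = 7744 ≡ 58 (mod 183)
  37^8 ≡ 58² = 3364 ≡ 70 (mod 183)
  37^16 ≡ 70² = 4900 ≡ 142 (mod 183)
  37^32 ≡ 142² = 20164 ≡ 34 (mod 183)
  37^64 ≡ 34² = 1156 ≡ 58 (mod 183)
115 = 64 + 32 + 16 + 2 + 1, so 37^115 = 37^64 × 37^32 × 37^16 × 37^2 × 37^1 ≡ 58 × 34 × 142 × 88 × 37 (mod 183)
Multiplying step by step:
  58 × 34 = 1972 ≡ 142 (mod 183)
  142 × 142 = 20164 ≡ 34 (mod 183)
  34 × 88 = 2992 ≡ 64 (mod 183)
  64 × 37 = 2368 ≡ 172 (mod 183)
Result: 37^115 ≡ 172 (mod 183)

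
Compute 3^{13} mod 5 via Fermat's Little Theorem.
3

By Fermat's Little Theorem, a^(p-1) ≡ 1 (mod p) for prime p and gcd(a, p) = 1
Here p = 5, so 3^4 ≡ 1 (mod 5)
We can reduce the exponent: 13 mod 4 = 1
So 3^13 ≡ 3^1 (mod 5)
Computing: 3^1 mod 5 = 3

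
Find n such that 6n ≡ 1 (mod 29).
6^(-1) ≡ 5 (mod 29). Verification: 6 × 5 = 30 ≡ 1 (mod 29)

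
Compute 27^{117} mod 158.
157

Using successive squaring:
Binary expansion of 117: 1110101
Powers of 27 mod 158 (each is the square of the previous):
  27^1 ≡ 27 (mod 158)
  27^2 ≡ 27² = 729 ≡ 97 (mod 158)
  27^4 ≡ 97² = 9409 ≡ 87 (mod 158)
  27^8 ≡ 87² = 7569 ≡ 143 (mod 158)
  27^16 ≡ 143² = 20449 ≡ 67 (mod 158)
  27^32 ≡ 67² = 4489 ≡ 65 (mod 158)
  27^64 ≡ 65² = 4225 ≡ 117 (mod 158)
117 = 64 + 32 + 16 + 4 + 1, so 27^117 = 27^64 × 27^32 × 27^16 × 27^4 × 27^1 ≡ 117 × 65 × 67 × 87 × 27 (mod 158)
Multiplying step by step:
  117 × 65 = 7605 ≡ 21 (mod 158)
  21 × 67 = 1407 ≡ 143 (mod 158)
  143 × 87 = 12441 ≡ 117 (mod 158)
  117 × 27 = 3159 ≡ 157 (mod 158)
Result: 27^117 ≡ 157 (mod 158)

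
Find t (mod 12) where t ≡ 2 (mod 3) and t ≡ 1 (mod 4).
M = 3 × 4 = 12. M₁ = 4, y₁ ≡ 1 (mod 3). M₂ = 3, y₂ ≡ 3 (mod 4). t = 2×4×1 + 1×3×3 ≡ 5 (mod 12)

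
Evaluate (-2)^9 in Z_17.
(-2) ≡ 15 (mod 17). 9 = 8 + 1 (binary 1001). Repeated squaring mod 17: 15^1 ≡ 15; 15^2 ≡ 15² = 225 ≡ 4; 15^4 ≡ 4² = 16 ≡ 16; 15^8 ≡ 16² = 256 ≡ 1. Multiply: (-2)^9 ≡ 15^8 × 15^1 ≡ 1 × 15 (mod 17): 1 × 15 = 15 ≡ 15. So (-2)^9 ≡ 15 (mod 17).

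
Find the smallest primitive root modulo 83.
p - 1 = 82 has prime divisors 2, 41. h is a primitive root mod 83 iff h^(82/q) ≢ 1 (mod 83) for each such q.
h = 2: 2^41 ≡ 82, 2^2 ≡ 4 (mod 83); none is 1, so 2 has order 82 and is a primitive root.
The smallest primitive root mod 83 is g = 2.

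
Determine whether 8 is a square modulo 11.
By Euler's criterion: 8^{5} ≡ 10 (mod 11). Since this equals -1 (≡ 10), 8 is not a QR.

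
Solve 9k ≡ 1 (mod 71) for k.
8

Using Extended Euclidean Algorithm:
gcd(9, 71) = 1
Bezout coefficients: 9 × 8 + 71 × -1 = 1
So 9 × 8 ≡ 1 (mod 71)
The inverse is 8 mod 71 = 8
Verification: 9 × 8 = 72 = 1 × 71 + 1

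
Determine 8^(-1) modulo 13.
8^(-1) ≡ 5 (mod 13). Verification: 8 × 5 = 40 ≡ 1 (mod 13)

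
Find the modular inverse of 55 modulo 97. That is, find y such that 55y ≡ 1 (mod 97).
30

Using Extended Euclidean Algorithm:
gcd(55, 97) = 1
Bezout coefficients: 55 × 30 + 97 × -17 = 1
So 55 × 30 ≡ 1 (mod 97)
The inverse is 30 mod 97 = 30
Verification: 55 × 30 = 1650 = 17 × 97 + 1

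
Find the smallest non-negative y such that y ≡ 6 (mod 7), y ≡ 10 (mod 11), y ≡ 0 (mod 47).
846

Using the Chinese Remainder Theorem:
M = product of moduli = 3619
For equation 1: M_1 = 517, 517 ≡ 6 (mod 7), inverse of 517 mod 7 is 6 (check: 6 × 6 = 36 ≡ 1 (mod 7))
For equation 2: M_2 = 329, 329 ≡ 10 (mod 11), inverse of 329 mod 11 is 10 (check: 10 × 10 = 100 ≡ 1 (mod 11))
For equation 3: M_3 = 77, 77 ≡ 30 (mod 47), inverse of 77 mod 47 is 11 (check: 30 × 11 = 330 ≡ 1 (mod 47))
Combine: y ≡ Σ r_i×M_i×(M_i⁻¹ mod m_i) = 6×517×6 + 10×329×10 + 0×77×11 = 18612 + 32900 + 0 = 51512
51512 mod 3619 = 846
y ≡ 846 (mod 3619)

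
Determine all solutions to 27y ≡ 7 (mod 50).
41

Since gcd(27, 50) = 1 divides 7, a solution exists.
Multiply both sides by the inverse of 27 mod 50:
  27^(-1) mod 50 = 13
  x ≡ 13 × 7 ≡ 91 ≡ 41 (mod 50)
Verification: 27 × 41 = 1107 = 22 × 50 + 7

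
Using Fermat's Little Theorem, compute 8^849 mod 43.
By Fermat: 8^{42} ≡ 1 (mod 43). 849 ≡ 9 (mod 42). So 8^{849} ≡ 8^{9} ≡ 22 (mod 43)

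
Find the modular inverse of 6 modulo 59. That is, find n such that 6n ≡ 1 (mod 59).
10

Using Extended Euclidean Algorithm:
gcd(6, 59) = 1
Bezout coefficients: 6 × 10 + 59 × -1 = 1
So 6 × 10 ≡ 1 (mod 59)
The inverse is 10 mod 59 = 10
Verification: 6 × 10 = 60 = 1 × 59 + 1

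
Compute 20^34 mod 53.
Using repeated squaring. 34 = 32 + 2 (binary 100010). Repeated squaring mod 53: 20^1 ≡ 20; 20^2 ≡ 20² = 400 ≡ 29; 20^4 ≡ 29² = 841 ≡ 46; 20^8 ≡ 46² = 2116 ≡ 49; 20^16 ≡ 49² = 2401 ≡ 16; 20^32 ≡ 16² = 256 ≡ 44. Multiply: 20^34 = 20^32 × 20^2 ≡ 44 × 29 (mod 53): 44 × 29 = 1276 ≡ 4. So 20^34 ≡ 4 (mod 53).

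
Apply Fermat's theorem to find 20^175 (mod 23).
By Fermat: 20^{22} ≡ 1 (mod 23). 175 = 7×22 + 21. So 20^{175} ≡ 20^{21} ≡ 15 (mod 23)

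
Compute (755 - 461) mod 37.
35

(755 - 461) = 294
294 mod 37 = 35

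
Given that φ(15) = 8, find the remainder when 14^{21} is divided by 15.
By Euler: 14^{8} ≡ 1 (mod 15) since gcd(14, 15) = 1. 21 = 2×8 + 5. So 14^{21} ≡ 14^{5} ≡ 14 (mod 15)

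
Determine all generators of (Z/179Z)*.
Primitive roots mod 179: {2, 6, 7, 8, 10, 11, 18, 21, 23, 24, 26, 28, 30, 32, 33, 34, 35, 37, 38, 40, 41, 44, 50, 53, 54, 55, 58, 62, 63, 69, 71, 72, 73, 78, 79, 84, 86, 90, 91, 92, 94, 96, 97, 98, 99, 102, 103, 104, 105, 109, 111, 112, 113, 114, 115, 118, 119, 120, 122, 123, 127, 128, 130, 131, 132, 133, 134, 136, 137, 140, 143, 148, 150, 152, 154, 157, 159, 160, 162, 163, 164, 165, 166, 167, 170, 174, 175, 176}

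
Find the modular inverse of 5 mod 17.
5^(-1) ≡ 7 (mod 17). Verification: 5 × 7 = 35 ≡ 1 (mod 17)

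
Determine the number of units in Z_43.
42

Prime factorization: 43 = 43
Using the formula φ(n) = n × Π(1 - 1/p) for each prime factor p:
φ(43) = 43 × (1 - 1/43)
φ(43) = 42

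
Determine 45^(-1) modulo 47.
45^(-1) ≡ 23 (mod 47). Verification: 45 × 23 = 1035 ≡ 1 (mod 47)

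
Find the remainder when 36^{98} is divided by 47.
By Fermat: 36^{46} ≡ 1 (mod 47). 98 = 2×46 + 6. So 36^{98} ≡ 36^{6} ≡ 37 (mod 47)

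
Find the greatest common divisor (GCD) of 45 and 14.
1

Using the Euclidean algorithm:
45 = 3 × 14 + 3
14 = 4 × 3 + 2
3 = 1 × 2 + 1
2 = 2 × 1 + 0

GCD(45, 14) = 1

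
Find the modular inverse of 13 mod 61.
13^(-1) ≡ 47 (mod 61). Verification: 13 × 47 = 611 ≡ 1 (mod 61)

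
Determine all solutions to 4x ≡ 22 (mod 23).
17

Since gcd(4, 23) = 1 divides 22, a solution exists.
Multiply both sides by the inverse of 4 mod 23:
  4^(-1) mod 23 = 6
  x ≡ 6 × 22 ≡ 132 ≡ 17 (mod 23)
Verification: 4 × 17 = 68 = 2 × 23 + 22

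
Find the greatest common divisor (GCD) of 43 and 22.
1

Using the Euclidean algorithm:
43 = 1 × 22 + 21
22 = 1 × 21 + 1
21 = 21 × 1 + 0

GCD(43, 22) = 1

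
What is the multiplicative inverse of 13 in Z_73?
13^(-1) ≡ 45 (mod 73). Verification: 13 × 45 = 585 ≡ 1 (mod 73)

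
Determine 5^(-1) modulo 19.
5^(-1) ≡ 4 (mod 19). Verification: 5 × 4 = 20 ≡ 1 (mod 19)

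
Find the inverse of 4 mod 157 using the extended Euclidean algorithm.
Extended GCD: 4(-39) + 157(1) = 1. So 4^(-1) ≡ 118 ≡ 118 (mod 157). Verify: 4 × 118 = 472 ≡ 1 (mod 157)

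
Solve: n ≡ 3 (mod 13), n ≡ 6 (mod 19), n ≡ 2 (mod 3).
M = 13 × 19 × 3 = 741. M₁ = 57, y₁ ≡ 8 (mod 13). M₂ = 39, y₂ ≡ 1 (mod 19). M₃ = 247, y₃ ≡ 1 (mod 3). n = 3×57×8 + 6×39×1 + 2×247×1 ≡ 614 (mod 741)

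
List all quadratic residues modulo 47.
QRs mod 47: {1, 2, 3, 4, 6, 7, 8, 9, 12, 14, 16, 17, 18, 21, 24, 25, 27, 28, 32, 34, 36, 37, 42}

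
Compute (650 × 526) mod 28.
20

(650 × 526) = 341900
341900 mod 28 = 20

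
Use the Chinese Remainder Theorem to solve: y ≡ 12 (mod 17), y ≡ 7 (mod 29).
M = 17 × 29 = 493. M₁ = 29, y₁ ≡ 10 (mod 17). M₂ = 17, y₂ ≡ 12 (mod 29). y = 12×29×10 + 7×17×12 ≡ 471 (mod 493)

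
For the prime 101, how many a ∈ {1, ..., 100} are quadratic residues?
For prime 101, there are (p-1)/2 = (101-1)/2 = 50 quadratic residues (excluding 0).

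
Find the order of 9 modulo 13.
Powers of 9 mod 13: 9^1≡9, 9^2≡3, 9^3≡1. Order = 3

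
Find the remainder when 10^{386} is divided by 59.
By Fermat: 10^{58} ≡ 1 (mod 59). 386 = 6×58 + 38. So 10^{386} ≡ 10^{38} ≡ 27 (mod 59)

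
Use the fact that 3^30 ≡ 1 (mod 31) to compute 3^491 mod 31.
By Fermat: 3^{30} ≡ 1 (mod 31). 491 ≡ 11 (mod 30). So 3^{491} ≡ 3^{11} ≡ 13 (mod 31)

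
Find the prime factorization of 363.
3 × 11^2

Divide by primes starting from smallest:
363 ÷ 3 = 121
121 ÷ 11 = 11
11 ÷ 11 = 1

363 = 3 × 11^2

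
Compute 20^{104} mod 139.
24

Using successive squaring:
Binary expansion of 104: 1101000
Powers of 20 mod 139 (each is the square of the previous):
  20^1 ≡ 20 (mod 139)
  20^2 ≡ 20² = 400 ≡ 122 (mod 139)
  20^4 ≡ 122² = 14884 ≡ 11 (mod 139)
  20^8 ≡ 11² = 121 ≡ 121 (mod 139)
  20^16 ≡ 121² = 14641 ≡ 46 (mod 139)
  20^32 ≡ 46² = 2116 ≡ 31 (mod 139)
  20^64 ≡ 31² = 961 ≡ 127 (mod 139)
104 = 64 + 32 + 8, so 20^104 = 20^64 × 20^32 × 20^8 ≡ 127 × 31 × 121 (mod 139)
Multiplying step by step:
  127 × 31 = 3937 ≡ 45 (mod 139)
  45 × 121 = 5445 ≡ 24 (mod 139)
Result: 20^104 ≡ 24 (mod 139)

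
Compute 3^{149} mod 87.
21

Using successive squaring:
Binary expansion of 149: 10010101
Powers of 3 mod 87 (each is the square of the previous):
  3^1 ≡ 3 (mod 87)
  3^2 ≡ 3² = 9 ≡ 9 (mod 87)
  3^4 ≡ 9² = 81 ≡ 81 (mod 87)
  3^8 ≡ 81² = 6561 ≡ 36 (mod 87)
  3^16 ≡ 36² = 1296 ≡ 78 (mod 87)
  3^32 ≡ 78² = 6084 ≡ 81 (mod 87)
  3^64 ≡ 81² = 6561 ≡ 36 (mod 87)
  3^128 ≡ 36² = 1296 ≡ 78 (mod 87)
149 = 128 + 16 + 4 + 1, so 3^149 = 3^128 × 3^16 × 3^4 × 3^1 ≡ 78 × 78 × 81 × 3 (mod 87)
Multiplying step by step:
  78 × 78 = 6084 ≡ 81 (mod 87)
  81 × 81 = 6561 ≡ 36 (mod 87)
  36 × 3 = 108 ≡ 21 (mod 87)
Result: 3^149 ≡ 21 (mod 87)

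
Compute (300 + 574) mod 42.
34

(300 + 574) = 874
874 mod 42 = 34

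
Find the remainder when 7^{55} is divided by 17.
By Fermat: 7^{16} ≡ 1 (mod 17). 55 = 3×16 + 7. So 7^{55} ≡ 7^{7} ≡ 12 (mod 17)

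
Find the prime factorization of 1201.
1201

Divide by primes starting from smallest:
1201 ÷ 1201 = 1

1201 = 1201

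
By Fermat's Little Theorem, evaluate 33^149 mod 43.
By Fermat: 33^{42} ≡ 1 (mod 43). 149 = 3×42 + 23. So 33^{149} ≡ 33^{23} ≡ 29 (mod 43)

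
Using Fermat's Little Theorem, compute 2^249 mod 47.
By Fermat: 2^{46} ≡ 1 (mod 47). 249 = 5×46 + 19. So 2^{249} ≡ 2^{19} ≡ 3 (mod 47)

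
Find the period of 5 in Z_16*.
Powers of 5 mod 16: 5^1≡5, 5^2≡9, 5^3≡13, 5^4≡1. Order = 4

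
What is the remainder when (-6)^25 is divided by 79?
Using repeated squaring. (-6) ≡ 73 (mod 79). 25 = 16 + 8 + 1 (binary 11001). Repeated squaring mod 79: 73^1 ≡ 73; 73^2 ≡ 73² = 5329 ≡ 36; 73^4 ≡ 36² = 1296 ≡ 32; 73^8 ≡ 32² = 1024 ≡ 76; 73^16 ≡ 76² = 5776 ≡ 9. Multiply: (-6)^25 ≡ 73^16 × 73^8 × 73^1 ≡ 9 × 76 × 73 (mod 79): 9 × 76 = 684 ≡ 52; 52 × 73 = 3796 ≡ 4. So (-6)^25 ≡ 4 (mod 79).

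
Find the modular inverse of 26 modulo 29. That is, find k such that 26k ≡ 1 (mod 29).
19

Using Extended Euclidean Algorithm:
gcd(26, 29) = 1
Bezout coefficients: 26 × -10 + 29 × 9 = 1
So 26 × -10 ≡ 1 (mod 29)
The inverse is -10 mod 29 = 19
Verification: 26 × 19 = 494 = 17 × 29 + 1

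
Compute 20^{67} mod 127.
20

Using successive squaring:
Binary expansion of 67: 1000011
Powers of 20 mod 127 (each is the square of the previous):
  20^1 ≡ 20 (mod 127)
  20^2 ≡ 20² = 400 ≡ 19 (mod 127)
  20^4 ≡ 19² = 361 ≡ 107 (mod 127)
  20^8 ≡ 107² = 11449 ≡ 19 (mod 127)
  20^16 ≡ 19² = 361 ≡ 107 (mod 127)
  20^32 ≡ 107² = 11449 ≡ 19 (mod 127)
  20^64 ≡ 19² = 361 ≡ 107 (mod 127)
67 = 64 + 2 + 1, so 20^67 = 20^64 × 20^2 × 20^1 ≡ 107 × 19 × 20 (mod 127)
Multiplying step by step:
  107 × 19 = 2033 ≡ 1 (mod 127)
  1 × 20 = 20 ≡ 20 (mod 127)
Result: 20^67 ≡ 20 (mod 127)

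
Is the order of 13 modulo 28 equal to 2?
Yes, ord_28(13) = 2.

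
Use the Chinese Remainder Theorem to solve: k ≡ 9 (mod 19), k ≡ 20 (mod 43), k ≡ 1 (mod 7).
2213

Using the Chinese Remainder Theorem:
M = product of moduli = 5719
For equation 1: M_1 = 301, 301 ≡ 16 (mod 19), inverse of 301 mod 19 is 6 (check: 16 × 6 = 96 ≡ 1 (mod 19))
For equation 2: M_2 = 133, 133 ≡ 4 (mod 43), inverse of 133 mod 43 is 11 (check: 4 × 11 = 44 ≡ 1 (mod 43))
For equation 3: M_3 = 817, 817 ≡ 5 (mod 7), inverse of 817 mod 7 is 3 (check: 5 × 3 = 15 ≡ 1 (mod 7))
Combine: k ≡ Σ r_i×M_i×(M_i⁻¹ mod m_i) = 9×301×6 + 20×133×11 + 1×817×3 = 16254 + 29260 + 2451 = 47965
47965 mod 5719 = 2213
k ≡ 2213 (mod 5719)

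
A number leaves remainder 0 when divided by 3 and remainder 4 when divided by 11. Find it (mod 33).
M = 3 × 11 = 33. M₁ = 11, y₁ ≡ 2 (mod 3). M₂ = 3, y₂ ≡ 4 (mod 11). m = 0×11×2 + 4×3×4 ≡ 15 (mod 33)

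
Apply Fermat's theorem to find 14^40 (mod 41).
By Fermat's Little Theorem, 14^{40} ≡ 1 (mod 41) since 41 is prime and gcd(14, 41) = 1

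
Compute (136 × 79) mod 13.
6

(136 × 79) = 10744
10744 mod 13 = 6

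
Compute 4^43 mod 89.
Using repeated squaring. 43 = 32 + 8 + 2 + 1 (binary 101011). Repeated squaring mod 89: 4^1 ≡ 4; 4^2 ≡ 4² = 16 ≡ 16; 4^4 ≡ 16² = 256 ≡ 78; 4^8 ≡ 78² = 6084 ≡ 32; 4^16 ≡ 32² = 1024 ≡ 45; 4^32 ≡ 45² = 2025 ≡ 67. Multiply: 4^43 = 4^32 × 4^8 × 4^2 × 4^1 ≡ 67 × 32 × 16 × 4 (mod 89): 67 × 32 = 2144 ≡ 8; 8 × 16 = 128 ≡ 39; 39 × 4 = 156 ≡ 67. So 4^43 ≡ 67 (mod 89).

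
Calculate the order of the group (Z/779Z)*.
720

Prime factorization: 779 = 19 × 41
Using the formula φ(n) = n × Π(1 - 1/p) for each prime factor p:
φ(779) = 779 × (1 - 1/19) × (1 - 1/41)
φ(779) = 720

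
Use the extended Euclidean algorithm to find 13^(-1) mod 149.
Extended GCD: 13(23) + 149(-2) = 1. So 13^(-1) ≡ 23 ≡ 23 (mod 149). Verify: 13 × 23 = 299 ≡ 1 (mod 149)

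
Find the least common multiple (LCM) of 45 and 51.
765

First find GCD(45, 51) using the Euclidean algorithm:
45 = 0 × 51 + 45
51 = 1 × 45 + 6
45 = 7 × 6 + 3
6 = 2 × 3 + 0
GCD(45, 51) = 3

LCM formula: LCM(a, b) = (a × b) / GCD(a, b)
LCM(45, 51) = (45 × 51) / 3
LCM(45, 51) = 2295 / 3
LCM(45, 51) = 765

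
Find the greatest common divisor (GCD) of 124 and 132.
4

Using the Euclidean algorithm:
124 = 0 × 132 + 124
132 = 1 × 124 + 8
124 = 15 × 8 + 4
8 = 2 × 4 + 0

GCD(124, 132) = 4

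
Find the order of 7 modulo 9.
Powers of 7 mod 9: 7^1≡7, 7^2≡4, 7^3≡1. Order = 3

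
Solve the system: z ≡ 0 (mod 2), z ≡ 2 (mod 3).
M = 2 × 3 = 6. M₁ = 3, y₁ ≡ 1 (mod 2). M₂ = 2, y₂ ≡ 2 (mod 3). z = 0×3×1 + 2×2×2 ≡ 2 (mod 6)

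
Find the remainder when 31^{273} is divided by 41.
By Fermat: 31^{40} ≡ 1 (mod 41). 273 = 6×40 + 33. So 31^{273} ≡ 31^{33} ≡ 25 (mod 41)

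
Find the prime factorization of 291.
3 × 97

Divide by primes starting from smallest:
291 ÷ 3 = 97
97 ÷ 97 = 1

291 = 3 × 97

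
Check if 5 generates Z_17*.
p - 1 = 16 has prime divisors 2. Check 5^(16/q) mod 17 for each: 5^(16/2) = 5^8 ≡ 16 (mod 17). None of these is 1, so 5 has order 16 = φ(17), so it is a primitive root mod 17.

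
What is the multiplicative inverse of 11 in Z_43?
11^(-1) ≡ 4 (mod 43). Verification: 11 × 4 = 44 ≡ 1 (mod 43)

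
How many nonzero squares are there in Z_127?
For prime 127, there are (p-1)/2 = (127-1)/2 = 63 quadratic residues (excluding 0).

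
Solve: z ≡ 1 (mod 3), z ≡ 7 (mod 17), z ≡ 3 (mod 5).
M = 3 × 17 × 5 = 255. M₁ = 85, y₁ ≡ 1 (mod 3). M₂ = 15, y₂ ≡ 8 (mod 17). M₃ = 51, y₃ ≡ 1 (mod 5). z = 1×85×1 + 7×15×8 + 3×51×1 ≡ 58 (mod 255)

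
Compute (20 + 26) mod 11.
2

(20 + 26) = 46
46 mod 11 = 2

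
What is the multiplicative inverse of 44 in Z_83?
44^(-1) ≡ 17 (mod 83). Verification: 44 × 17 = 748 ≡ 1 (mod 83)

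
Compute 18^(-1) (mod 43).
18^(-1) ≡ 12 (mod 43). Verification: 18 × 12 = 216 ≡ 1 (mod 43)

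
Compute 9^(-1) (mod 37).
33

Using Extended Euclidean Algorithm:
gcd(9, 37) = 1
Bezout coefficients: 9 × -4 + 37 × 1 = 1
So 9 × -4 ≡ 1 (mod 37)
The inverse is -4 mod 37 = 33
Verification: 9 × 33 = 297 = 8 × 37 + 1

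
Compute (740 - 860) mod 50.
30

(740 - 860) = -120
-120 mod 50 = 30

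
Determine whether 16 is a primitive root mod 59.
p - 1 = 58 has prime divisors 2, 29. Check 16^(58/q) mod 59 for each: 16^(58/2) = 16^29 ≡ 1, 16^(58/29) = 16^2 ≡ 20 (mod 59). Since 16^29 ≡ 1 (mod 59), the order of 16 divides 29 (in fact the order is 29) ≠ 58, so it is not a primitive root.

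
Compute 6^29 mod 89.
Using repeated squaring. 29 = 16 + 8 + 4 + 1 (binary 11101). Repeated squaring mod 89: 6^1 ≡ 6; 6^2 ≡ 6² = 36 ≡ 36; 6^4 ≡ 36² = 1296 ≡ 50; 6^8 ≡ 50² = 2500 ≡ 8; 6^16 ≡ 8² = 64 ≡ 64. Multiply: 6^29 = 6^16 × 6^8 × 6^4 × 6^1 ≡ 64 × 8 × 50 × 6 (mod 89): 64 × 8 = 512 ≡ 67; 67 × 50 = 3350 ≡ 57; 57 × 6 = 342 ≡ 75. So 6^29 ≡ 75 (mod 89).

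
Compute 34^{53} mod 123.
70

Using successive squaring:
Binary expansion of 53: 110101
Powers of 34 mod 123 (each is the square of the previous):
  34^1 ≡ 34 (mod 123)
  34^2 ≡ 34² = 1156 ≡ 49 (mod 123)
  34^4 ≡ 49² = 2401 ≡ 64 (mod 123)
  34^8 ≡ 64² = 4096 ≡ 37 (mod 123)
  34^16 ≡ 37² = 1369 ≡ 16 (mod 123)
  34^32 ≡ 16² = 256 ≡ 10 (mod 123)
53 = 32 + 16 + 4 + 1, so 34^53 = 34^32 × 34^16 × 34^4 × 34^1 ≡ 10 × 16 × 64 × 34 (mod 123)
Multiplying step by step:
  10 × 16 = 160 ≡ 37 (mod 123)
  37 × 64 = 2368 ≡ 31 (mod 123)
  31 × 34 = 1054 ≡ 70 (mod 123)
Result: 34^53 ≡ 70 (mod 123)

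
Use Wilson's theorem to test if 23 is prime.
(22)! mod 23 = 22. Since 22 ≡ -1 (mod 23), 23 is prime.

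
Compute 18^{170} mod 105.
9

Using successive squaring:
Binary expansion of 170: 10101010
Powers of 18 mod 105 (each is the square of the previous):
  18^1 ≡ 18 (mod 105)
  18^2 ≡ 18² = 324 ≡ 9 (mod 105)
  18^4 ≡ 9² = 81 ≡ 81 (mod 105)
  18^8 ≡ 81² = 6561 ≡ 51 (mod 105)
  18^16 ≡ 51² = 2601 ≡ 81 (mod 105)
  18^32 ≡ 81² = 6561 ≡ 51 (mod 105)
  18^64 ≡ 51² = 2601 ≡ 81 (mod 105)
  18^128 ≡ 81² = 6561 ≡ 51 (mod 105)
170 = 128 + 32 + 8 + 2, so 18^170 = 18^128 × 18^32 × 18^8 × 18^2 ≡ 51 × 51 × 51 × 9 (mod 105)
Multiplying step by step:
  51 × 51 = 2601 ≡ 81 (mod 105)
  81 × 51 = 4131 ≡ 36 (mod 105)
  36 × 9 = 324 ≡ 9 (mod 105)
Result: 18^170 ≡ 9 (mod 105)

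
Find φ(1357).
1276

Prime factorization: 1357 = 23 × 59
Using the formula φ(n) = n × Π(1 - 1/p) for each prime factor p:
φ(1357) = 1357 × (1 - 1/23) × (1 - 1/59)
φ(1357) = 1276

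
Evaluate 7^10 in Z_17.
10 = 8 + 2 (binary 1010). Repeated squaring mod 17: 7^1 ≡ 7; 7^2 ≡ 7² = 49 ≡ 15; 7^4 ≡ 15² = 225 ≡ 4; 7^8 ≡ 4² = 16 ≡ 16. Multiply: 7^10 = 7^8 × 7^2 ≡ 16 × 15 (mod 17): 16 × 15 = 240 ≡ 2. So 7^10 ≡ 2 (mod 17).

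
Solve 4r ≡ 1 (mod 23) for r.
4^(-1) ≡ 6 (mod 23). Verification: 4 × 6 = 24 ≡ 1 (mod 23)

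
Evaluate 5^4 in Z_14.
4 = 4 (binary 100). Repeated squaring mod 14: 5^1 ≡ 5; 5^2 ≡ 5² = 25 ≡ 11; 5^4 ≡ 11² = 121 ≡ 9. So 5^4 ≡ 9 (mod 14).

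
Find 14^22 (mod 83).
Using repeated squaring. 22 = 16 + 4 + 2 (binary 10110). Repeated squaring mod 83: 14^1 ≡ 14; 14^2 ≡ 14² = 196 ≡ 30; 14^4 ≡ 30² = 900 ≡ 70; 14^8 ≡ 70² = 4900 ≡ 3; 14^16 ≡ 3² = 9 ≡ 9. Multiply: 14^22 = 14^16 × 14^4 × 14^2 ≡ 9 × 70 × 30 (mod 83): 9 × 70 = 630 ≡ 49; 49 × 30 = 1470 ≡ 59. So 14^22 ≡ 59 (mod 83).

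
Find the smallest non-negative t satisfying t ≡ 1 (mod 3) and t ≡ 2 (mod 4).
M = 3 × 4 = 12. M₁ = 4, y₁ ≡ 1 (mod 3). M₂ = 3, y₂ ≡ 3 (mod 4). t = 1×4×1 + 2×3×3 ≡ 10 (mod 12)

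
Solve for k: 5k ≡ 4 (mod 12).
8

Since gcd(5, 12) = 1 divides 4, a solution exists.
Multiply both sides by the inverse of 5 mod 12:
  5^(-1) mod 12 = 5
  x ≡ 5 × 4 ≡ 20 ≡ 8 (mod 12)
Verification: 5 × 8 = 40 = 3 × 12 + 4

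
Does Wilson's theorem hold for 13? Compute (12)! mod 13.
(12)! mod 13 = 12. Since this equals -1 (mod 13), Wilson confirms 13 is prime.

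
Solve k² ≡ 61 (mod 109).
The square roots of 61 mod 109 are 72 and 37. Verify: 72² = 5184 ≡ 61 (mod 109)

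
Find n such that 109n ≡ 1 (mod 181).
109^(-1) ≡ 93 (mod 181). Verification: 109 × 93 = 10137 ≡ 1 (mod 181)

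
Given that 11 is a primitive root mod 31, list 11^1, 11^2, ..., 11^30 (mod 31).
g^1, g^2, ..., g^{30} mod 31: {11, 28, 29, 9, 6, 4, 13, 19, 23, 5, 24, 16, 21, 14, 30, 20, 3, 2, 22, 25, 27, 18, 12, 8, 26, 7, 15, 10, 17, 1}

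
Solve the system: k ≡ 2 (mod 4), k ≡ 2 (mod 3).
M = 4 × 3 = 12. M₁ = 3, y₁ ≡ 3 (mod 4). M₂ = 4, y₂ ≡ 1 (mod 3). k = 2×3×3 + 2×4×1 ≡ 2 (mod 12)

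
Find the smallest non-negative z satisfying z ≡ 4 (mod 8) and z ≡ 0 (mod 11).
M = 8 × 11 = 88. M₁ = 11, y₁ ≡ 3 (mod 8). M₂ = 8, y₂ ≡ 7 (mod 11). z = 4×11×3 + 0×8×7 ≡ 44 (mod 88)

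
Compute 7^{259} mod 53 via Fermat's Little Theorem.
38

By Fermat's Little Theorem, a^(p-1) ≡ 1 (mod p) for prime p and gcd(a, p) = 1
Here p = 53, so 7^52 ≡ 1 (mod 53)
We can reduce the exponent: 259 mod 52 = 51
So 7^259 ≡ 7^51 (mod 53)
Computing: 7^51 mod 53 = 38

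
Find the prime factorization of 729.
3^6

Divide by primes starting from smallest:
729 ÷ 3 = 243
243 ÷ 3 = 81
81 ÷ 3 = 27
27 ÷ 3 = 9
9 ÷ 3 = 3
3 ÷ 3 = 1

729 = 3^6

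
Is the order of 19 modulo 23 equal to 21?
No, the actual order is 22, not 21.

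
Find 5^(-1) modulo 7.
3

Using Extended Euclidean Algorithm:
gcd(5, 7) = 1
Bezout coefficients: 5 × 3 + 7 × -2 = 1
So 5 × 3 ≡ 1 (mod 7)
The inverse is 3 mod 7 = 3
Verification: 5 × 3 = 15 = 2 × 7 + 1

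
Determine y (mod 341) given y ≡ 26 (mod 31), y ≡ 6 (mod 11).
336

Using the Chinese Remainder Theorem:
M = product of moduli = 341
For equation 1: M_1 = 11, 11 ≡ 11 (mod 31), inverse of 11 mod 31 is 17 (check: 11 × 17 = 187 ≡ 1 (mod 31))
For equation 2: M_2 = 31, 31 ≡ 9 (mod 11), inverse of 31 mod 11 is 5 (check: 9 × 5 = 45 ≡ 1 (mod 11))
Combine: y ≡ Σ r_i×M_i×(M_i⁻¹ mod m_i) = 26×11×17 + 6×31×5 = 4862 + 930 = 5792
5792 mod 341 = 336
y ≡ 336 (mod 341)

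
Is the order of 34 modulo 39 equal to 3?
No, the actual order is 4, not 3.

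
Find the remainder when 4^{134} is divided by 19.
By Fermat: 4^{18} ≡ 1 (mod 19). 134 = 7×18 + 8. So 4^{134} ≡ 4^{8} ≡ 5 (mod 19)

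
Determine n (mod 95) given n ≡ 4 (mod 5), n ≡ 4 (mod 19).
4

Using the Chinese Remainder Theorem:
M = product of moduli = 95
For equation 1: M_1 = 19, 19 ≡ 4 (mod 5), inverse of 19 mod 5 is 4 (check: 4 × 4 = 16 ≡ 1 (mod 5))
For equation 2: M_2 = 5, 5 ≡ 5 (mod 19), inverse of 5 mod 19 is 4 (check: 5 × 4 = 20 ≡ 1 (mod 19))
Combine: n ≡ Σ r_i×M_i×(M_i⁻¹ mod m_i) = 4×19×4 + 4×5×4 = 304 + 80 = 384
384 mod 95 = 4
n ≡ 4 (mod 95)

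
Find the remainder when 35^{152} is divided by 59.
By Fermat: 35^{58} ≡ 1 (mod 59). 152 = 2×58 + 36. So 35^{152} ≡ 35^{36} ≡ 12 (mod 59)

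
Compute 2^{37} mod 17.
15

Using successive squaring:
Binary expansion of 37: 100101
Powers of 2 mod 17 (each is the square of the previous):
  2^1 ≡ 2 (mod 17)
  2^2 ≡ 2² = 4 ≡ 4 (mod 17)
  2^4 ≡ 4² = 16 ≡ 16 (mod 17)
  2^8 ≡ 16² = 256 ≡ 1 (mod 17)
  2^16 ≡ 1² = 1 ≡ 1 (mod 17)
  2^32 ≡ 1² = 1 ≡ 1 (mod 17)
37 = 32 + 4 + 1, so 2^37 = 2^32 × 2^4 × 2^1 ≡ 1 × 16 × 2 (mod 17)
Multiplying step by step:
  1 × 16 = 16 ≡ 16 (mod 17)
  16 × 2 = 32 ≡ 15 (mod 17)
Result: 2^37 ≡ 15 (mod 17)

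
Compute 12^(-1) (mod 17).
12^(-1) ≡ 10 (mod 17). Verification: 12 × 10 = 120 ≡ 1 (mod 17)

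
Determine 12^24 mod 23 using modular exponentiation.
Using Fermat: 12^{22} ≡ 1 (mod 23). 24 ≡ 2 (mod 22). So 12^{24} ≡ 12^{2} ≡ 6 (mod 23)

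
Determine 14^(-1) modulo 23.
14^(-1) ≡ 5 (mod 23). Verification: 14 × 5 = 70 ≡ 1 (mod 23)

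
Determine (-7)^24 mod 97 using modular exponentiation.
Using repeated squaring. (-7) ≡ 90 (mod 97). 24 = 16 + 8 (binary 11000). Repeated squaring mod 97: 90^1 ≡ 90; 90^2 ≡ 90² = 8100 ≡ 49; 90^4 ≡ 49² = 2401 ≡ 73; 90^8 ≡ 73² = 5329 ≡ 91; 90^16 ≡ 91² = 8281 ≡ 36. Multiply: (-7)^24 ≡ 90^16 × 90^8 ≡ 36 × 91 (mod 97): 36 × 91 = 3276 ≡ 75. So (-7)^24 ≡ 75 (mod 97).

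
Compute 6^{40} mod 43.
6

Using successive squaring:
Binary expansion of 40: 101000
Powers of 6 mod 43 (each is the square of the previous):
  6^1 ≡ 6 (mod 43)
  6^2 ≡ 6² = 36 ≡ 36 (mod 43)
  6^4 ≡ 36² = 1296 ≡ 6 (mod 43)
  6^8 ≡ 6² = 36 ≡ 36 (mod 43)
  6^16 ≡ 36² = 1296 ≡ 6 (mod 43)
  6^32 ≡ 6² = 36 ≡ 36 (mod 43)
40 = 32 + 8, so 6^40 = 6^32 × 6^8 ≡ 36 × 36 (mod 43)
Multiplying step by step:
  36 × 36 = 1296 ≡ 6 (mod 43)
Result: 6^40 ≡ 6 (mod 43)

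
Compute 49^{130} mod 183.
169

Using successive squaring:
Binary expansion of 130: 10000010
Powers of 49 mod 183 (each is the square of the previous):
  49^1 ≡ 49 (mod 183)
  49^2 ≡ 49² = 2401 ≡ 22 (mod 183)
  49^4 ≡ 22² = 484 ≡ 118 (mod 183)
  49^8 ≡ 118² = 13924 ≡ 16 (mod 183)
  49^16 ≡ 16² = 256 ≡ 73 (mod 183)
  49^32 ≡ 73² = 5329 ≡ 22 (mod 183)
  49^64 ≡ 22² = 484 ≡ 118 (mod 183)
  49^128 ≡ 118² = 13924 ≡ 16 (mod 183)
130 = 128 + 2, so 49^130 = 49^128 × 49^2 ≡ 16 × 22 (mod 183)
Multiplying step by step:
  16 × 22 = 352 ≡ 169 (mod 183)
Result: 49^130 ≡ 169 (mod 183)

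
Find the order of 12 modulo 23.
Powers of 12 mod 23: 12^1≡12, 12^2≡6, 12^3≡3, 12^4≡13, 12^5≡18, 12^6≡9, 12^7≡16, 12^8≡8, 12^9≡4, 12^10≡2, 12^11≡1. Order = 11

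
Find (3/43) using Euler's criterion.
(3/43) = 3^{21} mod 43 = -1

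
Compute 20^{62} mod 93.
28

Using successive squaring:
Binary expansion of 62: 111110
Powers of 20 mod 93 (each is the square of the previous):
  20^1 ≡ 20 (mod 93)
  20^2 ≡ 20² = 400 ≡ 28 (mod 93)
  20^4 ≡ 28² = 784 ≡ 40 (mod 93)
  20^8 ≡ 40² = 1600 ≡ 19 (mod 93)
  20^16 ≡ 19² = 361 ≡ 82 (mod 93)
  20^32 ≡ 82² = 6724 ≡ 28 (mod 93)
62 = 32 + 16 + 8 + 4 + 2, so 20^62 = 20^32 × 20^16 × 20^8 × 20^4 × 20^2 ≡ 28 × 82 × 19 × 40 × 28 (mod 93)
Multiplying step by step:
  28 × 82 = 2296 ≡ 64 (mod 93)
  64 × 19 = 1216 ≡ 7 (mod 93)
  7 × 40 = 280 ≡ 1 (mod 93)
  1 × 28 = 28 ≡ 28 (mod 93)
Result: 20^62 ≡ 28 (mod 93)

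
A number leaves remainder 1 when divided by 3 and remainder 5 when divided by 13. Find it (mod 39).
M = 3 × 13 = 39. M₁ = 13, y₁ ≡ 1 (mod 3). M₂ = 3, y₂ ≡ 9 (mod 13). t = 1×13×1 + 5×3×9 ≡ 31 (mod 39)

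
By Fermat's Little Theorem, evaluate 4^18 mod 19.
By Fermat's Little Theorem, 4^{18} ≡ 1 (mod 19) since 19 is prime and gcd(4, 19) = 1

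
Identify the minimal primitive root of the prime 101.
p - 1 = 100 has prime divisors 2, 5. h is a primitive root mod 101 iff h^(100/q) ≢ 1 (mod 101) for each such q.
h = 2: 2^50 ≡ 100, 2^20 ≡ 95 (mod 101); none is 1, so 2 has order 100 and is a primitive root.
The smallest primitive root mod 101 is g = 2.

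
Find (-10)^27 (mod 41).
Using repeated squaring. (-10) ≡ 31 (mod 41). 27 = 16 + 8 + 2 + 1 (binary 11011). Repeated squaring mod 41: 31^1 ≡ 31; 31^2 ≡ 31² = 961 ≡ 18; 31^4 ≡ 18² = 324 ≡ 37; 31^8 ≡ 37² = 1369 ≡ 16; 31^16 ≡ 16² = 256 ≡ 10. Multiply: (-10)^27 ≡ 31^16 × 31^8 × 31^2 × 31^1 ≡ 10 × 16 × 18 × 31 (mod 41): 10 × 16 = 160 ≡ 37; 37 × 18 = 666 ≡ 10; 10 × 31 = 310 ≡ 23. So (-10)^27 ≡ 23 (mod 41).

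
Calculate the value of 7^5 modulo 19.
5 = 4 + 1 (binary 101). Repeated squaring mod 19: 7^1 ≡ 7; 7^2 ≡ 7² = 49 ≡ 11; 7^4 ≡ 11² = 121 ≡ 7. Multiply: 7^5 = 7^4 × 7^1 ≡ 7 × 7 (mod 19): 7 × 7 = 49 ≡ 11. So 7^5 ≡ 11 (mod 19).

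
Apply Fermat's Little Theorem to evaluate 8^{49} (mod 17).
8

By Fermat's Little Theorem, a^(p-1) ≡ 1 (mod p) for prime p and gcd(a, p) = 1
Here p = 17, so 8^16 ≡ 1 (mod 17)
We can reduce the exponent: 49 mod 16 = 1
So 8^49 ≡ 8^1 (mod 17)
Computing: 8^1 mod 17 = 8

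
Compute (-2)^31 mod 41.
Using repeated squaring. (-2) ≡ 39 (mod 41). 31 = 16 + 8 + 4 + 2 + 1 (binary 11111). Repeated squaring mod 41: 39^1 ≡ 39; 39^2 ≡ 39² = 1521 ≡ 4; 39^4 ≡ 4² = 16 ≡ 16; 39^8 ≡ 16² = 256 ≡ 10; 39^16 ≡ 10² = 100 ≡ 18. Multiply: (-2)^31 ≡ 39^16 × 39^8 × 39^4 × 39^2 × 39^1 ≡ 18 × 10 × 16 × 4 × 39 (mod 41): 18 × 10 = 180 ≡ 16; 16 × 16 = 256 ≡ 10; 10 × 4 = 40 ≡ 40; 40 × 39 = 1560 ≡ 2. So (-2)^31 ≡ 2 (mod 41).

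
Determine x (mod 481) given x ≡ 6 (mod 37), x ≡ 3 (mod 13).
302

Using the Chinese Remainder Theorem:
M = product of moduli = 481
For equation 1: M_1 = 13, 13 ≡ 13 (mod 37), inverse of 13 mod 37 is 20 (check: 13 × 20 = 260 ≡ 1 (mod 37))
For equation 2: M_2 = 37, 37 ≡ 11 (mod 13), inverse of 37 mod 13 is 6 (check: 11 × 6 = 66 ≡ 1 (mod 13))
Combine: x ≡ Σ r_i×M_i×(M_i⁻¹ mod m_i) = 6×13×20 + 3×37×6 = 1560 + 666 = 2226
2226 mod 481 = 302
x ≡ 302 (mod 481)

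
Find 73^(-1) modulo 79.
13

Using Extended Euclidean Algorithm:
gcd(73, 79) = 1
Bezout coefficients: 73 × 13 + 79 × -12 = 1
So 73 × 13 ≡ 1 (mod 79)
The inverse is 13 mod 79 = 13
Verification: 73 × 13 = 949 = 12 × 79 + 1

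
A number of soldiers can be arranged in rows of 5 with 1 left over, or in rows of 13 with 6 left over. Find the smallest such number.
M = 5 × 13 = 65. M₁ = 13, y₁ ≡ 2 (mod 5). M₂ = 5, y₂ ≡ 8 (mod 13). y = 1×13×2 + 6×5×8 ≡ 6 (mod 65). The smallest positive such number is 6.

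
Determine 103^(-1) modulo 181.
103^(-1) ≡ 58 (mod 181). Verification: 103 × 58 = 5974 ≡ 1 (mod 181)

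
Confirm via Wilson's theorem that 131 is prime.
(130)! mod 131 = 130. Since this equals -1 (mod 131), Wilson confirms 131 is prime.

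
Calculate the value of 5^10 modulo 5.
5 ≡ 0 (mod 5). 10 = 8 + 2 (binary 1010). Repeated squaring mod 5: 0^1 ≡ 0; 0^2 ≡ 0² = 0 ≡ 0; 0^4 ≡ 0² = 0 ≡ 0; 0^8 ≡ 0² = 0 ≡ 0. Multiply: 5^10 ≡ 0^8 × 0^2 ≡ 0 × 0 (mod 5): 0 × 0 = 0 ≡ 0. So 5^10 ≡ 0 (mod 5).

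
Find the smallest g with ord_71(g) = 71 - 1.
p - 1 = 70 has prime divisors 2, 5, 7. h is a primitive root mod 71 iff h^(70/q) ≢ 1 (mod 71) for each such q.
h = 2: 2^35 ≡ 1, 2^14 ≡ 54, 2^10 ≡ 30 (mod 71); 2^35 ≡ 1, so not a primitive root.
h = 3: 3^35 ≡ 1, 3^14 ≡ 54, 3^10 ≡ 48 (mod 71); 3^35 ≡ 1, so not a primitive root.
h = 4: 4^35 ≡ 1, 4^14 ≡ 5, 4^10 ≡ 48 (mod 71); 4^35 ≡ 1, so not a primitive root.
h = 5: 5^35 ≡ 1, 5^14 ≡ 57, 5^10 ≡ 1 (mod 71); 5^35 ≡ 1, so not a primitive root.
h = 6: 6^35 ≡ 1, 6^14 ≡ 5, 6^10 ≡ 20 (mod 71); 6^35 ≡ 1, so not a primitive root.
h = 7: 7^35 ≡ 70, 7^14 ≡ 54, 7^10 ≡ 45 (mod 71); none is 1, so 7 has order 70 and is a primitive root.
The smallest primitive root mod 71 is g = 7.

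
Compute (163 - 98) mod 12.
5

(163 - 98) = 65
65 mod 12 = 5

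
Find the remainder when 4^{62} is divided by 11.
By Fermat: 4^{10} ≡ 1 (mod 11). 62 = 6×10 + 2. So 4^{62} ≡ 4^{2} ≡ 5 (mod 11)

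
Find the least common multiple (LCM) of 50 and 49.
2450

First find GCD(50, 49) using the Euclidean algorithm:
50 = 1 × 49 + 1
49 = 49 × 1 + 0
GCD(50, 49) = 1

LCM formula: LCM(a, b) = (a × b) / GCD(a, b)
LCM(50, 49) = (50 × 49) / 1
LCM(50, 49) = 2450 / 1
LCM(50, 49) = 2450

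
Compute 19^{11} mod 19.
0

Using successive squaring:
Binary expansion of 11: 1011
Powers of 19 mod 19 (each is the square of the previous):
  19^1 ≡ 0 (mod 19)
  19^2 ≡ 0² = 0 ≡ 0 (mod 19)
  19^4 ≡ 0² = 0 ≡ 0 (mod 19)
  19^8 ≡ 0² = 0 ≡ 0 (mod 19)
11 = 8 + 2 + 1, so 19^11 = 19^8 × 19^2 × 19^1 ≡ 0 × 0 × 0 (mod 19)
Multiplying step by step:
  0 × 0 = 0 ≡ 0 (mod 19)
  0 × 0 = 0 ≡ 0 (mod 19)
Result: 19^11 ≡ 0 (mod 19)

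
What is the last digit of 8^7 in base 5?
8 ≡ 3 (mod 5). 7 = 4 + 2 + 1 (binary 111). Repeated squaring mod 5: 3^1 ≡ 3; 3^2 ≡ 3² = 9 ≡ 4; 3^4 ≡ 4² = 16 ≡ 1. Multiply: 8^7 ≡ 3^4 × 3^2 × 3^1 ≡ 1 × 4 × 3 (mod 5): 1 × 4 = 4 ≡ 4; 4 × 3 = 12 ≡ 2. So 8^7 ≡ 2 (mod 5).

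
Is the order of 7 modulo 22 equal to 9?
No, the actual order is 10, not 9.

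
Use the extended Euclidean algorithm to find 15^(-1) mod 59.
Extended GCD: 15(4) + 59(-1) = 1. So 15^(-1) ≡ 4 ≡ 4 (mod 59). Verify: 15 × 4 = 60 ≡ 1 (mod 59)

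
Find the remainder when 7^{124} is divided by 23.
By Fermat: 7^{22} ≡ 1 (mod 23). 124 = 5×22 + 14. So 7^{124} ≡ 7^{14} ≡ 2 (mod 23)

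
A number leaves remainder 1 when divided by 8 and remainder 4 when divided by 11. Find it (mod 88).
M = 8 × 11 = 88. M₁ = 11, y₁ ≡ 3 (mod 8). M₂ = 8, y₂ ≡ 7 (mod 11). x = 1×11×3 + 4×8×7 ≡ 81 (mod 88)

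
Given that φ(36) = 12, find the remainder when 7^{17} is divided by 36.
By Euler: 7^{12} ≡ 1 (mod 36) since gcd(7, 36) = 1. 17 = 1×12 + 5. So 7^{17} ≡ 7^{5} ≡ 31 (mod 36)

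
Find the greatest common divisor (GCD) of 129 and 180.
3

Using the Euclidean algorithm:
129 = 0 × 180 + 129
180 = 1 × 129 + 51
129 = 2 × 51 + 27
51 = 1 × 27 + 24
27 = 1 × 24 + 3
24 = 8 × 3 + 0

GCD(129, 180) = 3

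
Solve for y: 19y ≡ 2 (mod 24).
14

Since gcd(19, 24) = 1 divides 2, a solution exists.
Multiply both sides by the inverse of 19 mod 24:
  19^(-1) mod 24 = 19
  x ≡ 19 × 2 ≡ 38 ≡ 14 (mod 24)
Verification: 19 × 14 = 266 = 11 × 24 + 2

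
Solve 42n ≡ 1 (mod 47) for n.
28

Using Extended Euclidean Algorithm:
gcd(42, 47) = 1
Bezout coefficients: 42 × -19 + 47 × 17 = 1
So 42 × -19 ≡ 1 (mod 47)
The inverse is -19 mod 47 = 28
Verification: 42 × 28 = 1176 = 25 × 47 + 1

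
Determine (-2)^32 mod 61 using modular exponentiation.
Using repeated squaring. (-2) ≡ 59 (mod 61). 32 = 32 (binary 100000). Repeated squaring mod 61: 59^1 ≡ 59; 59^2 ≡ 59² = 3481 ≡ 4; 59^4 ≡ 4² = 16 ≡ 16; 59^8 ≡ 16² = 256 ≡ 12; 59^16 ≡ 12² = 144 ≡ 22; 59^32 ≡ 22² = 484 ≡ 57. So (-2)^32 ≡ 57 (mod 61).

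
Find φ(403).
360

Prime factorization: 403 = 13 × 31
Using the formula φ(n) = n × Π(1 - 1/p) for each prime factor p:
φ(403) = 403 × (1 - 1/13) × (1 - 1/31)
φ(403) = 360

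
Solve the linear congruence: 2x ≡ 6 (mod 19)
3

Since gcd(2, 19) = 1 divides 6, a solution exists.
Multiply both sides by the inverse of 2 mod 19:
  2^(-1) mod 19 = 10
  x ≡ 10 × 6 ≡ 60 ≡ 3 (mod 19)
Verification: 2 × 3 = 6 = 0 × 19 + 6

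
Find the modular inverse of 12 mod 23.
12^(-1) ≡ 2 (mod 23). Verification: 12 × 2 = 24 ≡ 1 (mod 23)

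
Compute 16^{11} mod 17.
16

Using successive squaring:
Binary expansion of 11: 1011
Powers of 16 mod 17 (each is the square of the previous):
  16^1 ≡ 16 (mod 17)
  16^2 ≡ 16² = 256 ≡ 1 (mod 17)
  16^4 ≡ 1² = 1 ≡ 1 (mod 17)
  16^8 ≡ 1² = 1 ≡ 1 (mod 17)
11 = 8 + 2 + 1, so 16^11 = 16^8 × 16^2 × 16^1 ≡ 1 × 1 × 16 (mod 17)
Multiplying step by step:
  1 × 1 = 1 ≡ 1 (mod 17)
  1 × 16 = 16 ≡ 16 (mod 17)
Result: 16^11 ≡ 16 (mod 17)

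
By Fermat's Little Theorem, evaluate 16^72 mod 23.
By Fermat: 16^{22} ≡ 1 (mod 23). 72 = 3×22 + 6. So 16^{72} ≡ 16^{6} ≡ 4 (mod 23)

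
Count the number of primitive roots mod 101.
Number of primitive roots mod 101 = φ(100) = 40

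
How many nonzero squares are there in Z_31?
For prime 31, there are (p-1)/2 = (31-1)/2 = 15 quadratic residues (excluding 0).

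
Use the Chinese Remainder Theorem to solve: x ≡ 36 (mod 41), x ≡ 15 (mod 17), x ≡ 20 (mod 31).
2004

Using the Chinese Remainder Theorem:
M = product of moduli = 21607
For equation 1: M_1 = 527, 527 ≡ 35 (mod 41), inverse of 527 mod 41 is 34 (check: 35 × 34 = 1190 ≡ 1 (mod 41))
For equation 2: M_2 = 1271, 1271 ≡ 13 (mod 17), inverse of 1271 mod 17 is 4 (check: 13 × 4 = 52 ≡ 1 (mod 17))
For equation 3: M_3 = 697, 697 ≡ 15 (mod 31), inverse of 697 mod 31 is 29 (check: 15 × 29 = 435 ≡ 1 (mod 31))
Combine: x ≡ Σ r_i×M_i×(M_i⁻¹ mod m_i) = 36×527×34 + 15×1271×4 + 20×697×29 = 645048 + 76260 + 404260 = 1125568
1125568 mod 21607 = 2004
x ≡ 2004 (mod 21607)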